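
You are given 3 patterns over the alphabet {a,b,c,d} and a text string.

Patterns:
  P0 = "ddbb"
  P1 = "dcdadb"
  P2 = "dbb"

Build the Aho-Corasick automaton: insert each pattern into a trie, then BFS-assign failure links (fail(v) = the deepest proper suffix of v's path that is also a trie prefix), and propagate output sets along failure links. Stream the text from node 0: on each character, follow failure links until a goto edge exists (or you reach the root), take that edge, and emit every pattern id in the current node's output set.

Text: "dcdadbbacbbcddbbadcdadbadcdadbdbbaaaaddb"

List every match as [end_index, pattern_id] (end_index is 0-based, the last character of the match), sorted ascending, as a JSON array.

Construct AC machine:
Trie nodes:
  n0 'ε': d→1
  n1 'd': b→10 c→5 d→2
  n2 'dd': b→3
  n3 'ddb': b→4
  n4 'ddbb': ·  [P0 ends]
  n5 'dc': d→6
  n6 'dcd': a→7
  n7 'dcda': d→8
  n8 'dcdad': b→9
  n9 'dcdadb': ·  [P1 ends]
  n10 'db': b→11
  n11 'dbb': ·  [P2 ends]

Failure links (BFS by depth):
  fail(1) 'd': from fail(0)=0 chase 'd': 0 ⇒ 0;  out=∅∪out(0)=∅
  fail(2) 'dd': from fail(1)=0 chase 'd': 0 ⇒ 1;  out=∅∪out(1)=∅
  fail(5) 'dc': from fail(1)=0 chase 'c': 0 ⇒ 0;  out=∅∪out(0)=∅
  fail(10) 'db': from fail(1)=0 chase 'b': 0 ⇒ 0;  out=∅∪out(0)=∅
  fail(3) 'ddb': from fail(2)=1 chase 'b': 1 ⇒ 10;  out=∅∪out(10)=∅
  fail(6) 'dcd': from fail(5)=0 chase 'd': 0 ⇒ 1;  out=∅∪out(1)=∅
  fail(11) 'dbb': from fail(10)=0 chase 'b': 0 ⇒ 0;  out={2}∪out(0)={2}
  fail(4) 'ddbb': from fail(3)=10 chase 'b': 10 ⇒ 11;  out={0}∪out(11)={0,2}
  fail(7) 'dcda': from fail(6)=1 chase 'a': 1→0 ⇒ 0;  out=∅∪out(0)=∅
  fail(8) 'dcdad': from fail(7)=0 chase 'd': 0 ⇒ 1;  out=∅∪out(1)=∅
  fail(9) 'dcdadb': from fail(8)=1 chase 'b': 1 ⇒ 10;  out={1}∪out(10)={1}

Text stream:
[0] read 'd'  n0⇒n1
[1] read 'c'  n1⇒n5
[2] read 'd'  n5⇒n6
[3] read 'a'  n6⇒n7
[4] read 'd'  n7⇒n8
[5] read 'b'  n8⇒n9  emit P1@[0:5]
[6] read 'b'  n9⇒n11 ·f  emit P2@[4:6]
[7] read 'a'  n11⇒n0 ·f
[8] read 'c'  n0⇒n0
[9] read 'b'  n0⇒n0
[10] read 'b'  n0⇒n0
[11] read 'c'  n0⇒n0
[12] read 'd'  n0⇒n1
[13] read 'd'  n1⇒n2
[14] read 'b'  n2⇒n3
[15] read 'b'  n3⇒n4  emit P0@[12:15],P2@[13:15]
[16] read 'a'  n4⇒n0 ·f
[17] read 'd'  n0⇒n1
[18] read 'c'  n1⇒n5
[19] read 'd'  n5⇒n6
[20] read 'a'  n6⇒n7
[21] read 'd'  n7⇒n8
[22] read 'b'  n8⇒n9  emit P1@[17:22]
[23] read 'a'  n9⇒n0 ·f
[24] read 'd'  n0⇒n1
[25] read 'c'  n1⇒n5
[26] read 'd'  n5⇒n6
[27] read 'a'  n6⇒n7
[28] read 'd'  n7⇒n8
[29] read 'b'  n8⇒n9  emit P1@[24:29]
[30] read 'd'  n9⇒n1 ·f
[31] read 'b'  n1⇒n10
[32] read 'b'  n10⇒n11  emit P2@[30:32]
[33] read 'a'  n11⇒n0 ·f
[34] read 'a'  n0⇒n0
[35] read 'a'  n0⇒n0
[36] read 'a'  n0⇒n0
[37] read 'd'  n0⇒n1
[38] read 'd'  n1⇒n2
[39] read 'b'  n2⇒n3

Result: [[5,1],[6,2],[15,0],[15,2],[22,1],[29,1],[32,2]]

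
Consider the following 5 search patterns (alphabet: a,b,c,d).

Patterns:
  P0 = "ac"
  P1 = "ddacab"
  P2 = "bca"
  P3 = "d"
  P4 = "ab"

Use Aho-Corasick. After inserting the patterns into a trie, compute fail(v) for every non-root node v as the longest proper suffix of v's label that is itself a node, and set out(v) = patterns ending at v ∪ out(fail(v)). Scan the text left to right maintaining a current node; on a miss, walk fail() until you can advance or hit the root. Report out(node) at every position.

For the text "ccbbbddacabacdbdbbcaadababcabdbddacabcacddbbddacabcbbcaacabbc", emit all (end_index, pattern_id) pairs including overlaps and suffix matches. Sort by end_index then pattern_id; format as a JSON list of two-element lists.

Build:
Trie (insert patterns):
  n0 'ε': a→1 b→9 d→3
  n1 'a': b→12 c→2
  n2 'ac': ·  [P0 ends]
  n3 'd': d→4  [P3 ends]
  n4 'dd': a→5
  n5 'dda': c→6
  n6 'ddac': a→7
  n7 'ddaca': b→8
  n8 'ddacab': ·  [P1 ends]
  n9 'b': c→10
  n10 'bc': a→11
  n11 'bca': ·  [P2 ends]
  n12 'ab': ·  [P4 ends]

BFS fail/out derivation:
  fail(1) 'a': from fail(0)=0 chase 'a': 0 ⇒ 0;  out=∅∪out(0)=∅
  fail(3) 'd': from fail(0)=0 chase 'd': 0 ⇒ 0;  out={3}∪out(0)={3}
  fail(9) 'b': from fail(0)=0 chase 'b': 0 ⇒ 0;  out=∅∪out(0)=∅
  fail(2) 'ac': from fail(1)=0 chase 'c': 0 ⇒ 0;  out={0}∪out(0)={0}
  fail(4) 'dd': from fail(3)=0 chase 'd': 0 ⇒ 3;  out=∅∪out(3)={3}
  fail(10) 'bc': from fail(9)=0 chase 'c': 0 ⇒ 0;  out=∅∪out(0)=∅
  fail(12) 'ab': from fail(1)=0 chase 'b': 0 ⇒ 9;  out={4}∪out(9)={4}
  fail(5) 'dda': from fail(4)=3 chase 'a': 3→0 ⇒ 1;  out=∅∪out(1)=∅
  fail(11) 'bca': from fail(10)=0 chase 'a': 0 ⇒ 1;  out={2}∪out(1)={2}
  fail(6) 'ddac': from fail(5)=1 chase 'c': 1 ⇒ 2;  out=∅∪out(2)={0}
  fail(7) 'ddaca': from fail(6)=2 chase 'a': 2→0 ⇒ 1;  out=∅∪out(1)=∅
  fail(8) 'ddacab': from fail(7)=1 chase 'b': 1 ⇒ 12;  out={1}∪out(12)={1,4}

Scan:
[0] read 'c'  n0⇒n0
[1] read 'c'  n0⇒n0
[2] read 'b'  n0⇒n9
[3] read 'b'  n9⇒n9 (via fail)
[4] read 'b'  n9⇒n9 (via fail)
[5] read 'd'  n9⇒n3 (via fail)  → match P3@[5:5]
[6] read 'd'  n3⇒n4  → match P3@[6:6]
[7] read 'a'  n4⇒n5
[8] read 'c'  n5⇒n6  → match P0@[7:8]
[9] read 'a'  n6⇒n7
[10] read 'b'  n7⇒n8  → match P1@[5:10],P4@[9:10]
[11] read 'a'  n8⇒n1 (via fail)
[12] read 'c'  n1⇒n2  → match P0@[11:12]
[13] read 'd'  n2⇒n3 (via fail)  → match P3@[13:13]
[14] read 'b'  n3⇒n9 (via fail)
[15] read 'd'  n9⇒n3 (via fail)  → match P3@[15:15]
[16] read 'b'  n3⇒n9 (via fail)
[17] read 'b'  n9⇒n9 (via fail)
[18] read 'c'  n9⇒n10
[19] read 'a'  n10⇒n11  → match P2@[17:19]
[20] read 'a'  n11⇒n1 (via fail)
[21] read 'd'  n1⇒n3 (via fail)  → match P3@[21:21]
[22] read 'a'  n3⇒n1 (via fail)
[23] read 'b'  n1⇒n12  → match P4@[22:23]
[24] read 'a'  n12⇒n1 (via fail)
[25] read 'b'  n1⇒n12  → match P4@[24:25]
[26] read 'c'  n12⇒n10 (via fail)
[27] read 'a'  n10⇒n11  → match P2@[25:27]
[28] read 'b'  n11⇒n12 (via fail)  → match P4@[27:28]
[29] read 'd'  n12⇒n3 (via fail)  → match P3@[29:29]
[30] read 'b'  n3⇒n9 (via fail)
[31] read 'd'  n9⇒n3 (via fail)  → match P3@[31:31]
[32] read 'd'  n3⇒n4  → match P3@[32:32]
[33] read 'a'  n4⇒n5
[34] read 'c'  n5⇒n6  → match P0@[33:34]
[35] read 'a'  n6⇒n7
[36] read 'b'  n7⇒n8  → match P1@[31:36],P4@[35:36]
[37] read 'c'  n8⇒n10 (via fail)
[38] read 'a'  n10⇒n11  → match P2@[36:38]
[39] read 'c'  n11⇒n2 (via fail)  → match P0@[38:39]
[40] read 'd'  n2⇒n3 (via fail)  → match P3@[40:40]
[41] read 'd'  n3⇒n4  → match P3@[41:41]
[42] read 'b'  n4⇒n9 (via fail)
[43] read 'b'  n9⇒n9 (via fail)
[44] read 'd'  n9⇒n3 (via fail)  → match P3@[44:44]
[45] read 'd'  n3⇒n4  → match P3@[45:45]
[46] read 'a'  n4⇒n5
[47] read 'c'  n5⇒n6  → match P0@[46:47]
[48] read 'a'  n6⇒n7
[49] read 'b'  n7⇒n8  → match P1@[44:49],P4@[48:49]
[50] read 'c'  n8⇒n10 (via fail)
[51] read 'b'  n10⇒n9 (via fail)
[52] read 'b'  n9⇒n9 (via fail)
[53] read 'c'  n9⇒n10
[54] read 'a'  n10⇒n11  → match P2@[52:54]
[55] read 'a'  n11⇒n1 (via fail)
[56] read 'c'  n1⇒n2  → match P0@[55:56]
[57] read 'a'  n2⇒n1 (via fail)
[58] read 'b'  n1⇒n12  → match P4@[57:58]
[59] read 'b'  n12⇒n9 (via fail)
[60] read 'c'  n9⇒n10

Matches: [[5,3],[6,3],[8,0],[10,1],[10,4],[12,0],[13,3],[15,3],[19,2],[21,3],[23,4],[25,4],[27,2],[28,4],[29,3],[31,3],[32,3],[34,0],[36,1],[36,4],[38,2],[39,0],[40,3],[41,3],[44,3],[45,3],[47,0],[49,1],[49,4],[54,2],[56,0],[58,4]]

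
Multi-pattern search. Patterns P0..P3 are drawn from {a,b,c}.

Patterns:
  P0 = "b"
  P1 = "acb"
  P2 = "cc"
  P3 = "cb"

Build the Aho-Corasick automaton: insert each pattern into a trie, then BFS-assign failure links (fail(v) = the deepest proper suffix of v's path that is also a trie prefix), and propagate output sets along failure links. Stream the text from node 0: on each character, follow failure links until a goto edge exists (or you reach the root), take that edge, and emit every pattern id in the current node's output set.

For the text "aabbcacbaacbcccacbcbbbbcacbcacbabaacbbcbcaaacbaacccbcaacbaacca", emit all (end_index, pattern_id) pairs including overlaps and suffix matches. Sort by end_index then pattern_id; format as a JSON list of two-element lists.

Build automaton:
Trie (insert patterns):
  n0 'ε': a→2 b→1 c→5
  n1 'b': ·  ←P0
  n2 'a': c→3
  n3 'ac': b→4
  n4 'acb': ·  ←P1
  n5 'c': b→7 c→6
  n6 'cc': ·  ←P2
  n7 'cb': ·  ←P3

BFS fail/out derivation:
  n1('b'): parent n0 fail=0; on 'b' 0 → fail=0;  out {0}∪∅={0}
  n2('a'): parent n0 fail=0; on 'a' 0 → fail=0;  out ∅∪∅=∅
  n5('c'): parent n0 fail=0; on 'c' 0 → fail=0;  out ∅∪∅=∅
  n3('ac'): parent n2 fail=0; on 'c' 0 → fail=5;  out ∅∪∅=∅
  n6('cc'): parent n5 fail=0; on 'c' 0 → fail=5;  out {2}∪∅={2}
  n7('cb'): parent n5 fail=0; on 'b' 0 → fail=1;  out {3}∪{0}={0,3}
  n4('acb'): parent n3 fail=5; on 'b' 5 → fail=7;  out {1}∪{0,3}={0,1,3}

Text stream:
[0] read 'a'  n0⇒n2
[1] read 'a'  n2⇒n2 ·f
[2] read 'b'  n2⇒n1 ·f  emit P0@[2:2]
[3] read 'b'  n1⇒n1 ·f  emit P0@[3:3]
[4] read 'c'  n1⇒n5 ·f
[5] read 'a'  n5⇒n2 ·f
[6] read 'c'  n2⇒n3
[7] read 'b'  n3⇒n4  emit P0@[7:7],P1@[5:7],P3@[6:7]
[8] read 'a'  n4⇒n2 ·f
[9] read 'a'  n2⇒n2 ·f
[10] read 'c'  n2⇒n3
[11] read 'b'  n3⇒n4  emit P0@[11:11],P1@[9:11],P3@[10:11]
[12] read 'c'  n4⇒n5 ·f
[13] read 'c'  n5⇒n6  emit P2@[12:13]
[14] read 'c'  n6⇒n6 ·f  emit P2@[13:14]
[15] read 'a'  n6⇒n2 ·f
[16] read 'c'  n2⇒n3
[17] read 'b'  n3⇒n4  emit P0@[17:17],P1@[15:17],P3@[16:17]
[18] read 'c'  n4⇒n5 ·f
[19] read 'b'  n5⇒n7  emit P0@[19:19],P3@[18:19]
[20] read 'b'  n7⇒n1 ·f  emit P0@[20:20]
[21] read 'b'  n1⇒n1 ·f  emit P0@[21:21]
[22] read 'b'  n1⇒n1 ·f  emit P0@[22:22]
[23] read 'c'  n1⇒n5 ·f
[24] read 'a'  n5⇒n2 ·f
[25] read 'c'  n2⇒n3
[26] read 'b'  n3⇒n4  emit P0@[26:26],P1@[24:26],P3@[25:26]
[27] read 'c'  n4⇒n5 ·f
[28] read 'a'  n5⇒n2 ·f
[29] read 'c'  n2⇒n3
[30] read 'b'  n3⇒n4  emit P0@[30:30],P1@[28:30],P3@[29:30]
[31] read 'a'  n4⇒n2 ·f
[32] read 'b'  n2⇒n1 ·f  emit P0@[32:32]
[33] read 'a'  n1⇒n2 ·f
[34] read 'a'  n2⇒n2 ·f
[35] read 'c'  n2⇒n3
[36] read 'b'  n3⇒n4  emit P0@[36:36],P1@[34:36],P3@[35:36]
[37] read 'b'  n4⇒n1 ·f  emit P0@[37:37]
[38] read 'c'  n1⇒n5 ·f
[39] read 'b'  n5⇒n7  emit P0@[39:39],P3@[38:39]
[40] read 'c'  n7⇒n5 ·f
[41] read 'a'  n5⇒n2 ·f
[42] read 'a'  n2⇒n2 ·f
[43] read 'a'  n2⇒n2 ·f
[44] read 'c'  n2⇒n3
[45] read 'b'  n3⇒n4  emit P0@[45:45],P1@[43:45],P3@[44:45]
[46] read 'a'  n4⇒n2 ·f
[47] read 'a'  n2⇒n2 ·f
[48] read 'c'  n2⇒n3
[49] read 'c'  n3⇒n6 ·f  emit P2@[48:49]
[50] read 'c'  n6⇒n6 ·f  emit P2@[49:50]
[51] read 'b'  n6⇒n7 ·f  emit P0@[51:51],P3@[50:51]
[52] read 'c'  n7⇒n5 ·f
[53] read 'a'  n5⇒n2 ·f
[54] read 'a'  n2⇒n2 ·f
[55] read 'c'  n2⇒n3
[56] read 'b'  n3⇒n4  emit P0@[56:56],P1@[54:56],P3@[55:56]
[57] read 'a'  n4⇒n2 ·f
[58] read 'a'  n2⇒n2 ·f
[59] read 'c'  n2⇒n3
[60] read 'c'  n3⇒n6 ·f  emit P2@[59:60]
[61] read 'a'  n6⇒n2 ·f

Result: [[2,0],[3,0],[7,0],[7,1],[7,3],[11,0],[11,1],[11,3],[13,2],[14,2],[17,0],[17,1],[17,3],[19,0],[19,3],[20,0],[21,0],[22,0],[26,0],[26,1],[26,3],[30,0],[30,1],[30,3],[32,0],[36,0],[36,1],[36,3],[37,0],[39,0],[39,3],[45,0],[45,1],[45,3],[49,2],[50,2],[51,0],[51,3],[56,0],[56,1],[56,3],[60,2]]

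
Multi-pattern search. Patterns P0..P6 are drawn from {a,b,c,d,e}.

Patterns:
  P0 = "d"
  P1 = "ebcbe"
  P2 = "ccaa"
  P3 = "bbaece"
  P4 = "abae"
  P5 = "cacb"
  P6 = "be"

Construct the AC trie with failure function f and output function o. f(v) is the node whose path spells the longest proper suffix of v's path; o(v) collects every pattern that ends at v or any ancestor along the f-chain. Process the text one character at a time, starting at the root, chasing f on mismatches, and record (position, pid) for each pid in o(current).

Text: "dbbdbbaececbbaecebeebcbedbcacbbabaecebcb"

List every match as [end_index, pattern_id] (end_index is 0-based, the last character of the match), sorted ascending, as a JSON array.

Build automaton:
Trie nodes:
  n0 'ε': a→17 b→11 c→7 d→1 e→2
  n1 'd': ·  [P0 ends]
  n2 'e': b→3
  n3 'eb': c→4
  n4 'ebc': b→5
  n5 'ebcb': e→6
  n6 'ebcbe': ·  [P1 ends]
  n7 'c': a→21 c→8
  n8 'cc': a→9
  n9 'cca': a→10
  n10 'ccaa': ·  [P2 ends]
  n11 'b': b→12 e→24
  n12 'bb': a→13
  n13 'bba': e→14
  n14 'bbae': c→15
  n15 'bbaec': e→16
  n16 'bbaece': ·  [P3 ends]
  n17 'a': b→18
  n18 'ab': a→19
  n19 'aba': e→20
  n20 'abae': ·  [P4 ends]
  n21 'ca': c→22
  n22 'cac': b→23
  n23 'cacb': ·  [P5 ends]
  n24 'be': ·  [P6 ends]

BFS fail/out derivation:
  fail(1) 'd': from fail(0)=0 chase 'd': 0 ⇒ 0;  out={0}∪out(0)={0}
  fail(2) 'e': from fail(0)=0 chase 'e': 0 ⇒ 0;  out=∅∪out(0)=∅
  fail(7) 'c': from fail(0)=0 chase 'c': 0 ⇒ 0;  out=∅∪out(0)=∅
  fail(11) 'b': from fail(0)=0 chase 'b': 0 ⇒ 0;  out=∅∪out(0)=∅
  fail(17) 'a': from fail(0)=0 chase 'a': 0 ⇒ 0;  out=∅∪out(0)=∅
  fail(3) 'eb': from fail(2)=0 chase 'b': 0 ⇒ 11;  out=∅∪out(11)=∅
  fail(8) 'cc': from fail(7)=0 chase 'c': 0 ⇒ 7;  out=∅∪out(7)=∅
  fail(12) 'bb': from fail(11)=0 chase 'b': 0 ⇒ 11;  out=∅∪out(11)=∅
  fail(18) 'ab': from fail(17)=0 chase 'b': 0 ⇒ 11;  out=∅∪out(11)=∅
  fail(21) 'ca': from fail(7)=0 chase 'a': 0 ⇒ 17;  out=∅∪out(17)=∅
  fail(24) 'be': from fail(11)=0 chase 'e': 0 ⇒ 2;  out={6}∪out(2)={6}
  fail(4) 'ebc': from fail(3)=11 chase 'c': 11→0 ⇒ 7;  out=∅∪out(7)=∅
  fail(9) 'cca': from fail(8)=7 chase 'a': 7 ⇒ 21;  out=∅∪out(21)=∅
  fail(13) 'bba': from fail(12)=11 chase 'a': 11→0 ⇒ 17;  out=∅∪out(17)=∅
  fail(19) 'aba': from fail(18)=11 chase 'a': 11→0 ⇒ 17;  out=∅∪out(17)=∅
  fail(22) 'cac': from fail(21)=17 chase 'c': 17→0 ⇒ 7;  out=∅∪out(7)=∅
  fail(5) 'ebcb': from fail(4)=7 chase 'b': 7→0 ⇒ 11;  out=∅∪out(11)=∅
  fail(10) 'ccaa': from fail(9)=21 chase 'a': 21→17→0 ⇒ 17;  out={2}∪out(17)={2}
  fail(14) 'bbae': from fail(13)=17 chase 'e': 17→0 ⇒ 2;  out=∅∪out(2)=∅
  fail(20) 'abae': from fail(19)=17 chase 'e': 17→0 ⇒ 2;  out={4}∪out(2)={4}
  fail(23) 'cacb': from fail(22)=7 chase 'b': 7→0 ⇒ 11;  out={5}∪out(11)={5}
  fail(6) 'ebcbe': from fail(5)=11 chase 'e': 11 ⇒ 24;  out={1}∪out(24)={1,6}
  fail(15) 'bbaec': from fail(14)=2 chase 'c': 2→0 ⇒ 7;  out=∅∪out(7)=∅
  fail(16) 'bbaece': from fail(15)=7 chase 'e': 7→0 ⇒ 2;  out={3}∪out(2)={3}

Scan:
pos 0 'd': at 1  → match P0@[0:0]
pos 1 'b': at 11 (fail-walked)
pos 2 'b': at 12
pos 3 'd': at 1 (fail-walked)  → match P0@[3:3]
pos 4 'b': at 11 (fail-walked)
pos 5 'b': at 12
pos 6 'a': at 13
pos 7 'e': at 14
pos 8 'c': at 15
pos 9 'e': at 16  → match P3@[4:9]
pos 10 'c': at 7 (fail-walked)
pos 11 'b': at 11 (fail-walked)
pos 12 'b': at 12
pos 13 'a': at 13
pos 14 'e': at 14
pos 15 'c': at 15
pos 16 'e': at 16  → match P3@[11:16]
pos 17 'b': at 3 (fail-walked)
pos 18 'e': at 24 (fail-walked)  → match P6@[17:18]
pos 19 'e': at 2 (fail-walked)
pos 20 'b': at 3
pos 21 'c': at 4
pos 22 'b': at 5
pos 23 'e': at 6  → match P1@[19:23],P6@[22:23]
pos 24 'd': at 1 (fail-walked)  → match P0@[24:24]
pos 25 'b': at 11 (fail-walked)
pos 26 'c': at 7 (fail-walked)
pos 27 'a': at 21
pos 28 'c': at 22
pos 29 'b': at 23  → match P5@[26:29]
pos 30 'b': at 12 (fail-walked)
pos 31 'a': at 13
pos 32 'b': at 18 (fail-walked)
pos 33 'a': at 19
pos 34 'e': at 20  → match P4@[31:34]
pos 35 'c': at 7 (fail-walked)
pos 36 'e': at 2 (fail-walked)
pos 37 'b': at 3
pos 38 'c': at 4
pos 39 'b': at 5

Result: [[0,0],[3,0],[9,3],[16,3],[18,6],[23,1],[23,6],[24,0],[29,5],[34,4]]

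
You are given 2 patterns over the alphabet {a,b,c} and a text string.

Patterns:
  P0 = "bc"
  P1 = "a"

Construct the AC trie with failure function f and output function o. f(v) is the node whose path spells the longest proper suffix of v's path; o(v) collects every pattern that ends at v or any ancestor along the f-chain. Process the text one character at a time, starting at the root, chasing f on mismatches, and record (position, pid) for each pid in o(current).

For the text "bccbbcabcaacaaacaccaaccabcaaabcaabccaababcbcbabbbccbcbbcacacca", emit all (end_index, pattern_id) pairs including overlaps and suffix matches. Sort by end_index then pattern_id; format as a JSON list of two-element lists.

Construct AC machine:
Trie nodes:
  n0 'ε': a→3 b→1
  n1 'b': c→2
  n2 'bc': ·  [P0 ends]
  n3 'a': ·  [P1 ends]

Failure links (BFS by depth):
  n1('b'): parent n0 fail=0; on 'b' 0 → fail=0;  out ∅∪∅=∅
  n3('a'): parent n0 fail=0; on 'a' 0 → fail=0;  out {1}∪∅={1}
  n2('bc'): parent n1 fail=0; on 'c' 0 → fail=0;  out {0}∪∅={0}

Run:
[0] read 'b'  n0⇒n1
[1] read 'c'  n1⇒n2  ** P0@[0:1]
[2] read 'c'  n2⇒n0 (via fail)
[3] read 'b'  n0⇒n1
[4] read 'b'  n1⇒n1 (via fail)
[5] read 'c'  n1⇒n2  ** P0@[4:5]
[6] read 'a'  n2⇒n3 (via fail)  ** P1@[6:6]
[7] read 'b'  n3⇒n1 (via fail)
[8] read 'c'  n1⇒n2  ** P0@[7:8]
[9] read 'a'  n2⇒n3 (via fail)  ** P1@[9:9]
[10] read 'a'  n3⇒n3 (via fail)  ** P1@[10:10]
[11] read 'c'  n3⇒n0 (via fail)
[12] read 'a'  n0⇒n3  ** P1@[12:12]
[13] read 'a'  n3⇒n3 (via fail)  ** P1@[13:13]
[14] read 'a'  n3⇒n3 (via fail)  ** P1@[14:14]
[15] read 'c'  n3⇒n0 (via fail)
[16] read 'a'  n0⇒n3  ** P1@[16:16]
[17] read 'c'  n3⇒n0 (via fail)
[18] read 'c'  n0⇒n0
[19] read 'a'  n0⇒n3  ** P1@[19:19]
[20] read 'a'  n3⇒n3 (via fail)  ** P1@[20:20]
[21] read 'c'  n3⇒n0 (via fail)
[22] read 'c'  n0⇒n0
[23] read 'a'  n0⇒n3  ** P1@[23:23]
[24] read 'b'  n3⇒n1 (via fail)
[25] read 'c'  n1⇒n2  ** P0@[24:25]
[26] read 'a'  n2⇒n3 (via fail)  ** P1@[26:26]
[27] read 'a'  n3⇒n3 (via fail)  ** P1@[27:27]
[28] read 'a'  n3⇒n3 (via fail)  ** P1@[28:28]
[29] read 'b'  n3⇒n1 (via fail)
[30] read 'c'  n1⇒n2  ** P0@[29:30]
[31] read 'a'  n2⇒n3 (via fail)  ** P1@[31:31]
[32] read 'a'  n3⇒n3 (via fail)  ** P1@[32:32]
[33] read 'b'  n3⇒n1 (via fail)
[34] read 'c'  n1⇒n2  ** P0@[33:34]
[35] read 'c'  n2⇒n0 (via fail)
[36] read 'a'  n0⇒n3  ** P1@[36:36]
[37] read 'a'  n3⇒n3 (via fail)  ** P1@[37:37]
[38] read 'b'  n3⇒n1 (via fail)
[39] read 'a'  n1⇒n3 (via fail)  ** P1@[39:39]
[40] read 'b'  n3⇒n1 (via fail)
[41] read 'c'  n1⇒n2  ** P0@[40:41]
[42] read 'b'  n2⇒n1 (via fail)
[43] read 'c'  n1⇒n2  ** P0@[42:43]
[44] read 'b'  n2⇒n1 (via fail)
[45] read 'a'  n1⇒n3 (via fail)  ** P1@[45:45]
[46] read 'b'  n3⇒n1 (via fail)
[47] read 'b'  n1⇒n1 (via fail)
[48] read 'b'  n1⇒n1 (via fail)
[49] read 'c'  n1⇒n2  ** P0@[48:49]
[50] read 'c'  n2⇒n0 (via fail)
[51] read 'b'  n0⇒n1
[52] read 'c'  n1⇒n2  ** P0@[51:52]
[53] read 'b'  n2⇒n1 (via fail)
[54] read 'b'  n1⇒n1 (via fail)
[55] read 'c'  n1⇒n2  ** P0@[54:55]
[56] read 'a'  n2⇒n3 (via fail)  ** P1@[56:56]
[57] read 'c'  n3⇒n0 (via fail)
[58] read 'a'  n0⇒n3  ** P1@[58:58]
[59] read 'c'  n3⇒n0 (via fail)
[60] read 'c'  n0⇒n0
[61] read 'a'  n0⇒n3  ** P1@[61:61]

Result: [[1,0],[5,0],[6,1],[8,0],[9,1],[10,1],[12,1],[13,1],[14,1],[16,1],[19,1],[20,1],[23,1],[25,0],[26,1],[27,1],[28,1],[30,0],[31,1],[32,1],[34,0],[36,1],[37,1],[39,1],[41,0],[43,0],[45,1],[49,0],[52,0],[55,0],[56,1],[58,1],[61,1]]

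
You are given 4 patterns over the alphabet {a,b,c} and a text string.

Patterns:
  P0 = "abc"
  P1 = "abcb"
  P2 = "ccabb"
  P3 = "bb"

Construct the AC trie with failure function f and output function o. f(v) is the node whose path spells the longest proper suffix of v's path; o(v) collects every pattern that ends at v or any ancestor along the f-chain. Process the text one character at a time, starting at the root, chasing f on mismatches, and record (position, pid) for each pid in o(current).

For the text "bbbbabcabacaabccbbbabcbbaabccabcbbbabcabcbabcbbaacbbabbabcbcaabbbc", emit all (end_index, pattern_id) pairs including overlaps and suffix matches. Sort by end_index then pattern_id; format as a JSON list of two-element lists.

Build automaton:
Trie nodes:
  n0 'ε': a→1 b→10 c→5
  n1 'a': b→2
  n2 'ab': c→3
  n3 'abc': b→4  ←P0
  n4 'abcb': ·  ←P1
  n5 'c': c→6
  n6 'cc': a→7
  n7 'cca': b→8
  n8 'ccab': b→9
  n9 'ccabb': ·  ←P2
  n10 'b': b→11
  n11 'bb': ·  ←P3

BFS fail/out derivation:
  fail(1) 'a': from fail(0)=0 chase 'a': 0 ⇒ 0;  out=∅∪out(0)=∅
  fail(5) 'c': from fail(0)=0 chase 'c': 0 ⇒ 0;  out=∅∪out(0)=∅
  fail(10) 'b': from fail(0)=0 chase 'b': 0 ⇒ 0;  out=∅∪out(0)=∅
  fail(2) 'ab': from fail(1)=0 chase 'b': 0 ⇒ 10;  out=∅∪out(10)=∅
  fail(6) 'cc': from fail(5)=0 chase 'c': 0 ⇒ 5;  out=∅∪out(5)=∅
  fail(11) 'bb': from fail(10)=0 chase 'b': 0 ⇒ 10;  out={3}∪out(10)={3}
  fail(3) 'abc': from fail(2)=10 chase 'c': 10→0 ⇒ 5;  out={0}∪out(5)={0}
  fail(7) 'cca': from fail(6)=5 chase 'a': 5→0 ⇒ 1;  out=∅∪out(1)=∅
  fail(4) 'abcb': from fail(3)=5 chase 'b': 5→0 ⇒ 10;  out={1}∪out(10)={1}
  fail(8) 'ccab': from fail(7)=1 chase 'b': 1 ⇒ 2;  out=∅∪out(2)=∅
  fail(9) 'ccabb': from fail(8)=2 chase 'b': 2→10 ⇒ 11;  out={2}∪out(11)={2,3}

Scan:
i=0 'b': node 0→10
i=1 'b': node 10→11  emit P3@[0:1]
i=2 'b': node 11→11 (fail-walked)  emit P3@[1:2]
i=3 'b': node 11→11 (fail-walked)  emit P3@[2:3]
i=4 'a': node 11→1 (fail-walked)
i=5 'b': node 1→2
i=6 'c': node 2→3  emit P0@[4:6]
i=7 'a': node 3→1 (fail-walked)
i=8 'b': node 1→2
i=9 'a': node 2→1 (fail-walked)
i=10 'c': node 1→5 (fail-walked)
i=11 'a': node 5→1 (fail-walked)
i=12 'a': node 1→1 (fail-walked)
i=13 'b': node 1→2
i=14 'c': node 2→3  emit P0@[12:14]
i=15 'c': node 3→6 (fail-walked)
i=16 'b': node 6→10 (fail-walked)
i=17 'b': node 10→11  emit P3@[16:17]
i=18 'b': node 11→11 (fail-walked)  emit P3@[17:18]
i=19 'a': node 11→1 (fail-walked)
i=20 'b': node 1→2
i=21 'c': node 2→3  emit P0@[19:21]
i=22 'b': node 3→4  emit P1@[19:22]
i=23 'b': node 4→11 (fail-walked)  emit P3@[22:23]
i=24 'a': node 11→1 (fail-walked)
i=25 'a': node 1→1 (fail-walked)
i=26 'b': node 1→2
i=27 'c': node 2→3  emit P0@[25:27]
i=28 'c': node 3→6 (fail-walked)
i=29 'a': node 6→7
i=30 'b': node 7→8
i=31 'c': node 8→3 (fail-walked)  emit P0@[29:31]
i=32 'b': node 3→4  emit P1@[29:32]
i=33 'b': node 4→11 (fail-walked)  emit P3@[32:33]
i=34 'b': node 11→11 (fail-walked)  emit P3@[33:34]
i=35 'a': node 11→1 (fail-walked)
i=36 'b': node 1→2
i=37 'c': node 2→3  emit P0@[35:37]
i=38 'a': node 3→1 (fail-walked)
i=39 'b': node 1→2
i=40 'c': node 2→3  emit P0@[38:40]
i=41 'b': node 3→4  emit P1@[38:41]
i=42 'a': node 4→1 (fail-walked)
i=43 'b': node 1→2
i=44 'c': node 2→3  emit P0@[42:44]
i=45 'b': node 3→4  emit P1@[42:45]
i=46 'b': node 4→11 (fail-walked)  emit P3@[45:46]
i=47 'a': node 11→1 (fail-walked)
i=48 'a': node 1→1 (fail-walked)
i=49 'c': node 1→5 (fail-walked)
i=50 'b': node 5→10 (fail-walked)
i=51 'b': node 10→11  emit P3@[50:51]
i=52 'a': node 11→1 (fail-walked)
i=53 'b': node 1→2
i=54 'b': node 2→11 (fail-walked)  emit P3@[53:54]
i=55 'a': node 11→1 (fail-walked)
i=56 'b': node 1→2
i=57 'c': node 2→3  emit P0@[55:57]
i=58 'b': node 3→4  emit P1@[55:58]
i=59 'c': node 4→5 (fail-walked)
i=60 'a': node 5→1 (fail-walked)
i=61 'a': node 1→1 (fail-walked)
i=62 'b': node 1→2
i=63 'b': node 2→11 (fail-walked)  emit P3@[62:63]
i=64 'b': node 11→11 (fail-walked)  emit P3@[63:64]
i=65 'c': node 11→5 (fail-walked)

All matches (sorted): [[1,3],[2,3],[3,3],[6,0],[14,0],[17,3],[18,3],[21,0],[22,1],[23,3],[27,0],[31,0],[32,1],[33,3],[34,3],[37,0],[40,0],[41,1],[44,0],[45,1],[46,3],[51,3],[54,3],[57,0],[58,1],[63,3],[64,3]]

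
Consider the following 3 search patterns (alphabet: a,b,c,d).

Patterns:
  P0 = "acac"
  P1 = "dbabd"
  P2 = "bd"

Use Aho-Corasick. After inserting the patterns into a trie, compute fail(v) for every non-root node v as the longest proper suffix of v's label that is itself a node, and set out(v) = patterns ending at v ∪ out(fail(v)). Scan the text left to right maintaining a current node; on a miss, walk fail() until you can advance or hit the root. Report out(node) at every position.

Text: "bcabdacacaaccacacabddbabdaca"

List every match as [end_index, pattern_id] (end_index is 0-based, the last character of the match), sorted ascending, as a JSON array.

Build:
Trie (insert patterns):
  0='ε' goto a→1 b→10 d→5
  1='a' goto c→2
  2='ac' goto a→3
  3='aca' goto c→4
  4='acac' goto ·  ←P0
  5='d' goto b→6
  6='db' goto a→7
  7='dba' goto b→8
  8='dbab' goto d→9
  9='dbabd' goto ·  ←P1
  10='b' goto d→11
  11='bd' goto ·  ←P2

Failure links (BFS by depth):
  fail(1) 'a': from fail(0)=0 chase 'a': 0 ⇒ 0;  out=∅∪out(0)=∅
  fail(5) 'd': from fail(0)=0 chase 'd': 0 ⇒ 0;  out=∅∪out(0)=∅
  fail(10) 'b': from fail(0)=0 chase 'b': 0 ⇒ 0;  out=∅∪out(0)=∅
  fail(2) 'ac': from fail(1)=0 chase 'c': 0 ⇒ 0;  out=∅∪out(0)=∅
  fail(6) 'db': from fail(5)=0 chase 'b': 0 ⇒ 10;  out=∅∪out(10)=∅
  fail(11) 'bd': from fail(10)=0 chase 'd': 0 ⇒ 5;  out={2}∪out(5)={2}
  fail(3) 'aca': from fail(2)=0 chase 'a': 0 ⇒ 1;  out=∅∪out(1)=∅
  fail(7) 'dba': from fail(6)=10 chase 'a': 10→0 ⇒ 1;  out=∅∪out(1)=∅
  fail(4) 'acac': from fail(3)=1 chase 'c': 1 ⇒ 2;  out={0}∪out(2)={0}
  fail(8) 'dbab': from fail(7)=1 chase 'b': 1→0 ⇒ 10;  out=∅∪out(10)=∅
  fail(9) 'dbabd': from fail(8)=10 chase 'd': 10 ⇒ 11;  out={1}∪out(11)={1,2}

Run:
pos 0 'b': at 10
pos 1 'c': at 0 ·f
pos 2 'a': at 1
pos 3 'b': at 10 ·f
pos 4 'd': at 11  ** P2@[3:4]
pos 5 'a': at 1 ·f
pos 6 'c': at 2
pos 7 'a': at 3
pos 8 'c': at 4  ** P0@[5:8]
pos 9 'a': at 3 ·f
pos 10 'a': at 1 ·f
pos 11 'c': at 2
pos 12 'c': at 0 ·f
pos 13 'a': at 1
pos 14 'c': at 2
pos 15 'a': at 3
pos 16 'c': at 4  ** P0@[13:16]
pos 17 'a': at 3 ·f
pos 18 'b': at 10 ·f
pos 19 'd': at 11  ** P2@[18:19]
pos 20 'd': at 5 ·f
pos 21 'b': at 6
pos 22 'a': at 7
pos 23 'b': at 8
pos 24 'd': at 9  ** P1@[20:24],P2@[23:24]
pos 25 'a': at 1 ·f
pos 26 'c': at 2
pos 27 'a': at 3

Result: [[4,2],[8,0],[16,0],[19,2],[24,1],[24,2]]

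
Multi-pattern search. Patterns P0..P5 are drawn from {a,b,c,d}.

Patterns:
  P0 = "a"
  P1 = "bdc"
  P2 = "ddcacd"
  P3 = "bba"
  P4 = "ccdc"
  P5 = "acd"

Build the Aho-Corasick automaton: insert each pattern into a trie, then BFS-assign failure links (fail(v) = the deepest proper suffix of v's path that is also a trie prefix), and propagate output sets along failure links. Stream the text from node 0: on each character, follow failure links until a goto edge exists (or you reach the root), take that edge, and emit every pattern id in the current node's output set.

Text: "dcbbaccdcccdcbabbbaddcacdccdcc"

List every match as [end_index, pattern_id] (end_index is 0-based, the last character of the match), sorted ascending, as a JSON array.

Build automaton:
Trie (insert patterns):
  n0 'ε': a→1 b→2 c→13 d→5
  n1 'a': c→17  ←P0
  n2 'b': b→11 d→3
  n3 'bd': c→4
  n4 'bdc': ·  ←P1
  n5 'd': d→6
  n6 'dd': c→7
  n7 'ddc': a→8
  n8 'ddca': c→9
  n9 'ddcac': d→10
  n10 'ddcacd': ·  ←P2
  n11 'bb': a→12
  n12 'bba': ·  ←P3
  n13 'c': c→14
  n14 'cc': d→15
  n15 'ccd': c→16
  n16 'ccdc': ·  ←P4
  n17 'ac': d→18
  n18 'acd': ·  ←P5

BFS fail/out derivation:
  n1('a'): parent n0 fail=0; on 'a' 0 → fail=0;  out {0}∪∅={0}
  n2('b'): parent n0 fail=0; on 'b' 0 → fail=0;  out ∅∪∅=∅
  n5('d'): parent n0 fail=0; on 'd' 0 → fail=0;  out ∅∪∅=∅
  n13('c'): parent n0 fail=0; on 'c' 0 → fail=0;  out ∅∪∅=∅
  n3('bd'): parent n2 fail=0; on 'd' 0 → fail=5;  out ∅∪∅=∅
  n6('dd'): parent n5 fail=0; on 'd' 0 → fail=5;  out ∅∪∅=∅
  n11('bb'): parent n2 fail=0; on 'b' 0 → fail=2;  out ∅∪∅=∅
  n14('cc'): parent n13 fail=0; on 'c' 0 → fail=13;  out ∅∪∅=∅
  n17('ac'): parent n1 fail=0; on 'c' 0 → fail=13;  out ∅∪∅=∅
  n4('bdc'): parent n3 fail=5; on 'c' 5→0 → fail=13;  out {1}∪∅={1}
  n7('ddc'): parent n6 fail=5; on 'c' 5→0 → fail=13;  out ∅∪∅=∅
  n12('bba'): parent n11 fail=2; on 'a' 2→0 → fail=1;  out {3}∪{0}={0,3}
  n15('ccd'): parent n14 fail=13; on 'd' 13→0 → fail=5;  out ∅∪∅=∅
  n18('acd'): parent n17 fail=13; on 'd' 13→0 → fail=5;  out {5}∪∅={5}
  n8('ddca'): parent n7 fail=13; on 'a' 13→0 → fail=1;  out ∅∪{0}={0}
  n16('ccdc'): parent n15 fail=5; on 'c' 5→0 → fail=13;  out {4}∪∅={4}
  n9('ddcac'): parent n8 fail=1; on 'c' 1 → fail=17;  out ∅∪∅=∅
  n10('ddcacd'): parent n9 fail=17; on 'd' 17 → fail=18;  out {2}∪{5}={2,5}

Scan:
[0] read 'd'  n0⇒n5
[1] read 'c'  n5⇒n13 ·f
[2] read 'b'  n13⇒n2 ·f
[3] read 'b'  n2⇒n11
[4] read 'a'  n11⇒n12  emit P0@[4:4],P3@[2:4]
[5] read 'c'  n12⇒n17 ·f
[6] read 'c'  n17⇒n14 ·f
[7] read 'd'  n14⇒n15
[8] read 'c'  n15⇒n16  emit P4@[5:8]
[9] read 'c'  n16⇒n14 ·f
[10] read 'c'  n14⇒n14 ·f
[11] read 'd'  n14⇒n15
[12] read 'c'  n15⇒n16  emit P4@[9:12]
[13] read 'b'  n16⇒n2 ·f
[14] read 'a'  n2⇒n1 ·f  emit P0@[14:14]
[15] read 'b'  n1⇒n2 ·f
[16] read 'b'  n2⇒n11
[17] read 'b'  n11⇒n11 ·f
[18] read 'a'  n11⇒n12  emit P0@[18:18],P3@[16:18]
[19] read 'd'  n12⇒n5 ·f
[20] read 'd'  n5⇒n6
[21] read 'c'  n6⇒n7
[22] read 'a'  n7⇒n8  emit P0@[22:22]
[23] read 'c'  n8⇒n9
[24] read 'd'  n9⇒n10  emit P2@[19:24],P5@[22:24]
[25] read 'c'  n10⇒n13 ·f
[26] read 'c'  n13⇒n14
[27] read 'd'  n14⇒n15
[28] read 'c'  n15⇒n16  emit P4@[25:28]
[29] read 'c'  n16⇒n14 ·f

Matches: [[4,0],[4,3],[8,4],[12,4],[14,0],[18,0],[18,3],[22,0],[24,2],[24,5],[28,4]]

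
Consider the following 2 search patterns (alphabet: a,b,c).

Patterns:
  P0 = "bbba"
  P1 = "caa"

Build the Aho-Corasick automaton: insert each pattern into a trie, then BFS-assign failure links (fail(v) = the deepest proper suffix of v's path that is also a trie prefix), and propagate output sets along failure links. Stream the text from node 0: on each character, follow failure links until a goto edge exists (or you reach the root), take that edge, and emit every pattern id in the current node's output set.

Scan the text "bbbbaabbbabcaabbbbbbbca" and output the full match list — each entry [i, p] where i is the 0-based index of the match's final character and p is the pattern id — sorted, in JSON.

Build automaton:
Trie (insert patterns):
  0='ε' goto b→1 c→5
  1='b' goto b→2
  2='bb' goto b→3
  3='bbb' goto a→4
  4='bbba' goto ·  [P0 ends]
  5='c' goto a→6
  6='ca' goto a→7
  7='caa' goto ·  [P1 ends]

BFS fail/out derivation:
  fail(1) 'b': from fail(0)=0 chase 'b': 0 ⇒ 0;  out=∅∪out(0)=∅
  fail(5) 'c': from fail(0)=0 chase 'c': 0 ⇒ 0;  out=∅∪out(0)=∅
  fail(2) 'bb': from fail(1)=0 chase 'b': 0 ⇒ 1;  out=∅∪out(1)=∅
  fail(6) 'ca': from fail(5)=0 chase 'a': 0 ⇒ 0;  out=∅∪out(0)=∅
  fail(3) 'bbb': from fail(2)=1 chase 'b': 1 ⇒ 2;  out=∅∪out(2)=∅
  fail(7) 'caa': from fail(6)=0 chase 'a': 0 ⇒ 0;  out={1}∪out(0)={1}
  fail(4) 'bbba': from fail(3)=2 chase 'a': 2→1→0 ⇒ 0;  out={0}∪out(0)={0}

Text stream:
pos 0 'b': at 1
pos 1 'b': at 2
pos 2 'b': at 3
pos 3 'b': at 3 (fail-walked)
pos 4 'a': at 4  → match P0@[1:4]
pos 5 'a': at 0 (fail-walked)
pos 6 'b': at 1
pos 7 'b': at 2
pos 8 'b': at 3
pos 9 'a': at 4  → match P0@[6:9]
pos 10 'b': at 1 (fail-walked)
pos 11 'c': at 5 (fail-walked)
pos 12 'a': at 6
pos 13 'a': at 7  → match P1@[11:13]
pos 14 'b': at 1 (fail-walked)
pos 15 'b': at 2
pos 16 'b': at 3
pos 17 'b': at 3 (fail-walked)
pos 18 'b': at 3 (fail-walked)
pos 19 'b': at 3 (fail-walked)
pos 20 'b': at 3 (fail-walked)
pos 21 'c': at 5 (fail-walked)
pos 22 'a': at 6

Matches: [[4,0],[9,0],[13,1]]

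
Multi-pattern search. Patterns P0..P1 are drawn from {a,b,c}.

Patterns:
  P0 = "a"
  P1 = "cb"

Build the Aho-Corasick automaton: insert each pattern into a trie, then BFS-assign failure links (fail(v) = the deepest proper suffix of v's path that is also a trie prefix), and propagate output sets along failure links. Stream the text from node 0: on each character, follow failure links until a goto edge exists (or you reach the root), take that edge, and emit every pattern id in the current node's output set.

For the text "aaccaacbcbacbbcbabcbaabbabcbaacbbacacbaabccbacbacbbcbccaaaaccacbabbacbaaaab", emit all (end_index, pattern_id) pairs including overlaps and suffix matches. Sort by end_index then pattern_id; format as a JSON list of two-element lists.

Build:
Trie nodes:
  0='ε' goto a→1 c→2
  1='a' goto ·  ←P0
  2='c' goto b→3
  3='cb' goto ·  ←P1

Failure links (BFS by depth):
  n1('a'): parent n0 fail=0; on 'a' 0 → fail=0;  out {0}∪∅={0}
  n2('c'): parent n0 fail=0; on 'c' 0 → fail=0;  out ∅∪∅=∅
  n3('cb'): parent n2 fail=0; on 'b' 0 → fail=0;  out {1}∪∅={1}

Text stream:
pos 0 'a': at 1  emit P0@[0:0]
pos 1 'a': at 1 ·f  emit P0@[1:1]
pos 2 'c': at 2 ·f
pos 3 'c': at 2 ·f
pos 4 'a': at 1 ·f  emit P0@[4:4]
pos 5 'a': at 1 ·f  emit P0@[5:5]
pos 6 'c': at 2 ·f
pos 7 'b': at 3  emit P1@[6:7]
pos 8 'c': at 2 ·f
pos 9 'b': at 3  emit P1@[8:9]
pos 10 'a': at 1 ·f  emit P0@[10:10]
pos 11 'c': at 2 ·f
pos 12 'b': at 3  emit P1@[11:12]
pos 13 'b': at 0 ·f
pos 14 'c': at 2
pos 15 'b': at 3  emit P1@[14:15]
pos 16 'a': at 1 ·f  emit P0@[16:16]
pos 17 'b': at 0 ·f
pos 18 'c': at 2
pos 19 'b': at 3  emit P1@[18:19]
pos 20 'a': at 1 ·f  emit P0@[20:20]
pos 21 'a': at 1 ·f  emit P0@[21:21]
pos 22 'b': at 0 ·f
pos 23 'b': at 0
pos 24 'a': at 1  emit P0@[24:24]
pos 25 'b': at 0 ·f
pos 26 'c': at 2
pos 27 'b': at 3  emit P1@[26:27]
pos 28 'a': at 1 ·f  emit P0@[28:28]
pos 29 'a': at 1 ·f  emit P0@[29:29]
pos 30 'c': at 2 ·f
pos 31 'b': at 3  emit P1@[30:31]
pos 32 'b': at 0 ·f
pos 33 'a': at 1  emit P0@[33:33]
pos 34 'c': at 2 ·f
pos 35 'a': at 1 ·f  emit P0@[35:35]
pos 36 'c': at 2 ·f
pos 37 'b': at 3  emit P1@[36:37]
pos 38 'a': at 1 ·f  emit P0@[38:38]
pos 39 'a': at 1 ·f  emit P0@[39:39]
pos 40 'b': at 0 ·f
pos 41 'c': at 2
pos 42 'c': at 2 ·f
pos 43 'b': at 3  emit P1@[42:43]
pos 44 'a': at 1 ·f  emit P0@[44:44]
pos 45 'c': at 2 ·f
pos 46 'b': at 3  emit P1@[45:46]
pos 47 'a': at 1 ·f  emit P0@[47:47]
pos 48 'c': at 2 ·f
pos 49 'b': at 3  emit P1@[48:49]
pos 50 'b': at 0 ·f
pos 51 'c': at 2
pos 52 'b': at 3  emit P1@[51:52]
pos 53 'c': at 2 ·f
pos 54 'c': at 2 ·f
pos 55 'a': at 1 ·f  emit P0@[55:55]
pos 56 'a': at 1 ·f  emit P0@[56:56]
pos 57 'a': at 1 ·f  emit P0@[57:57]
pos 58 'a': at 1 ·f  emit P0@[58:58]
pos 59 'c': at 2 ·f
pos 60 'c': at 2 ·f
pos 61 'a': at 1 ·f  emit P0@[61:61]
pos 62 'c': at 2 ·f
pos 63 'b': at 3  emit P1@[62:63]
pos 64 'a': at 1 ·f  emit P0@[64:64]
pos 65 'b': at 0 ·f
pos 66 'b': at 0
pos 67 'a': at 1  emit P0@[67:67]
pos 68 'c': at 2 ·f
pos 69 'b': at 3  emit P1@[68:69]
pos 70 'a': at 1 ·f  emit P0@[70:70]
pos 71 'a': at 1 ·f  emit P0@[71:71]
pos 72 'a': at 1 ·f  emit P0@[72:72]
pos 73 'a': at 1 ·f  emit P0@[73:73]
pos 74 'b': at 0 ·f

Result: [[0,0],[1,0],[4,0],[5,0],[7,1],[9,1],[10,0],[12,1],[15,1],[16,0],[19,1],[20,0],[21,0],[24,0],[27,1],[28,0],[29,0],[31,1],[33,0],[35,0],[37,1],[38,0],[39,0],[43,1],[44,0],[46,1],[47,0],[49,1],[52,1],[55,0],[56,0],[57,0],[58,0],[61,0],[63,1],[64,0],[67,0],[69,1],[70,0],[71,0],[72,0],[73,0]]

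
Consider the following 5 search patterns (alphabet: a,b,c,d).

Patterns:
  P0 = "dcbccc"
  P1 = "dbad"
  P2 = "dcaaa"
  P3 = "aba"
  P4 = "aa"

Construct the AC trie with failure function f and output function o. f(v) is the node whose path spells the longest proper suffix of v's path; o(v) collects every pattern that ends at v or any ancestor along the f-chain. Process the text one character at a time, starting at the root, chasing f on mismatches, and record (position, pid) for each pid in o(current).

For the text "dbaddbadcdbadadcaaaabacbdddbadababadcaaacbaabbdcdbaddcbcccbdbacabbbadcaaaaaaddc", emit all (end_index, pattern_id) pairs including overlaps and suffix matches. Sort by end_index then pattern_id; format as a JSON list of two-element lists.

Build automaton:
Trie (insert patterns):
  0='ε' goto a→13 d→1
  1='d' goto b→7 c→2
  2='dc' goto a→10 b→3
  3='dcb' goto c→4
  4='dcbc' goto c→5
  5='dcbcc' goto c→6
  6='dcbccc' goto ·  [P0 ends]
  7='db' goto a→8
  8='dba' goto d→9
  9='dbad' goto ·  [P1 ends]
  10='dca' goto a→11
  11='dcaa' goto a→12
  12='dcaaa' goto ·  [P2 ends]
  13='a' goto a→16 b→14
  14='ab' goto a→15
  15='aba' goto ·  [P3 ends]
  16='aa' goto ·  [P4 ends]

Failure links (BFS by depth):
  fail(1) 'd': from fail(0)=0 chase 'd': 0 ⇒ 0;  out=∅∪out(0)=∅
  fail(13) 'a': from fail(0)=0 chase 'a': 0 ⇒ 0;  out=∅∪out(0)=∅
  fail(2) 'dc': from fail(1)=0 chase 'c': 0 ⇒ 0;  out=∅∪out(0)=∅
  fail(7) 'db': from fail(1)=0 chase 'b': 0 ⇒ 0;  out=∅∪out(0)=∅
  fail(14) 'ab': from fail(13)=0 chase 'b': 0 ⇒ 0;  out=∅∪out(0)=∅
  fail(16) 'aa': from fail(13)=0 chase 'a': 0 ⇒ 13;  out={4}∪out(13)={4}
  fail(3) 'dcb': from fail(2)=0 chase 'b': 0 ⇒ 0;  out=∅∪out(0)=∅
  fail(8) 'dba': from fail(7)=0 chase 'a': 0 ⇒ 13;  out=∅∪out(13)=∅
  fail(10) 'dca': from fail(2)=0 chase 'a': 0 ⇒ 13;  out=∅∪out(13)=∅
  fail(15) 'aba': from fail(14)=0 chase 'a': 0 ⇒ 13;  out={3}∪out(13)={3}
  fail(4) 'dcbc': from fail(3)=0 chase 'c': 0 ⇒ 0;  out=∅∪out(0)=∅
  fail(9) 'dbad': from fail(8)=13 chase 'd': 13→0 ⇒ 1;  out={1}∪out(1)={1}
  fail(11) 'dcaa': from fail(10)=13 chase 'a': 13 ⇒ 16;  out=∅∪out(16)={4}
  fail(5) 'dcbcc': from fail(4)=0 chase 'c': 0 ⇒ 0;  out=∅∪out(0)=∅
  fail(12) 'dcaaa': from fail(11)=16 chase 'a': 16→13 ⇒ 16;  out={2}∪out(16)={2,4}
  fail(6) 'dcbccc': from fail(5)=0 chase 'c': 0 ⇒ 0;  out={0}∪out(0)={0}

Scan:
pos 0 'd': at 1
pos 1 'b': at 7
pos 2 'a': at 8
pos 3 'd': at 9  emit P1@[0:3]
pos 4 'd': at 1 ·f
pos 5 'b': at 7
pos 6 'a': at 8
pos 7 'd': at 9  emit P1@[4:7]
pos 8 'c': at 2 ·f
pos 9 'd': at 1 ·f
pos 10 'b': at 7
pos 11 'a': at 8
pos 12 'd': at 9  emit P1@[9:12]
pos 13 'a': at 13 ·f
pos 14 'd': at 1 ·f
pos 15 'c': at 2
pos 16 'a': at 10
pos 17 'a': at 11  emit P4@[16:17]
pos 18 'a': at 12  emit P2@[14:18],P4@[17:18]
pos 19 'a': at 16 ·f  emit P4@[18:19]
pos 20 'b': at 14 ·f
pos 21 'a': at 15  emit P3@[19:21]
pos 22 'c': at 0 ·f
pos 23 'b': at 0
pos 24 'd': at 1
pos 25 'd': at 1 ·f
pos 26 'd': at 1 ·f
pos 27 'b': at 7
pos 28 'a': at 8
pos 29 'd': at 9  emit P1@[26:29]
pos 30 'a': at 13 ·f
pos 31 'b': at 14
pos 32 'a': at 15  emit P3@[30:32]
pos 33 'b': at 14 ·f
pos 34 'a': at 15  emit P3@[32:34]
pos 35 'd': at 1 ·f
pos 36 'c': at 2
pos 37 'a': at 10
pos 38 'a': at 11  emit P4@[37:38]
pos 39 'a': at 12  emit P2@[35:39],P4@[38:39]
pos 40 'c': at 0 ·f
pos 41 'b': at 0
pos 42 'a': at 13
pos 43 'a': at 16  emit P4@[42:43]
pos 44 'b': at 14 ·f
pos 45 'b': at 0 ·f
pos 46 'd': at 1
pos 47 'c': at 2
pos 48 'd': at 1 ·f
pos 49 'b': at 7
pos 50 'a': at 8
pos 51 'd': at 9  emit P1@[48:51]
pos 52 'd': at 1 ·f
pos 53 'c': at 2
pos 54 'b': at 3
pos 55 'c': at 4
pos 56 'c': at 5
pos 57 'c': at 6  emit P0@[52:57]
pos 58 'b': at 0 ·f
pos 59 'd': at 1
pos 60 'b': at 7
pos 61 'a': at 8
pos 62 'c': at 0 ·f
pos 63 'a': at 13
pos 64 'b': at 14
pos 65 'b': at 0 ·f
pos 66 'b': at 0
pos 67 'a': at 13
pos 68 'd': at 1 ·f
pos 69 'c': at 2
pos 70 'a': at 10
pos 71 'a': at 11  emit P4@[70:71]
pos 72 'a': at 12  emit P2@[68:72],P4@[71:72]
pos 73 'a': at 16 ·f  emit P4@[72:73]
pos 74 'a': at 16 ·f  emit P4@[73:74]
pos 75 'a': at 16 ·f  emit P4@[74:75]
pos 76 'd': at 1 ·f
pos 77 'd': at 1 ·f
pos 78 'c': at 2

All matches (sorted): [[3,1],[7,1],[12,1],[17,4],[18,2],[18,4],[19,4],[21,3],[29,1],[32,3],[34,3],[38,4],[39,2],[39,4],[43,4],[51,1],[57,0],[71,4],[72,2],[72,4],[73,4],[74,4],[75,4]]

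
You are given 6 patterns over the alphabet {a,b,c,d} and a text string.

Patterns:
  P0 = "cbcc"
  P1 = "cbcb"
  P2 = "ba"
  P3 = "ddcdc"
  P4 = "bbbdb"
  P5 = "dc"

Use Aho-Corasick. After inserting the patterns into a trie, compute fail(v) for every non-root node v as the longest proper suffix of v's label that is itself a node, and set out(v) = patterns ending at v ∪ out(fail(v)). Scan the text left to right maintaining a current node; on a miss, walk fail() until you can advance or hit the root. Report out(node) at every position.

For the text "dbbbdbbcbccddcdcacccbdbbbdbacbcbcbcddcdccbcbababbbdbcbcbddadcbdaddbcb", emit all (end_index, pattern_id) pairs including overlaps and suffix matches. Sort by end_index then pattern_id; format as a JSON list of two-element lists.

Build:
Trie (insert patterns):
  0='ε' goto b→6 c→1 d→8
  1='c' goto b→2
  2='cb' goto c→3
  3='cbc' goto b→5 c→4
  4='cbcc' goto ·  [P0 ends]
  5='cbcb' goto ·  [P1 ends]
  6='b' goto a→7 b→13
  7='ba' goto ·  [P2 ends]
  8='d' goto c→17 d→9
  9='dd' goto c→10
  10='ddc' goto d→11
  11='ddcd' goto c→12
  12='ddcdc' goto ·  [P3 ends]
  13='bb' goto b→14
  14='bbb' goto d→15
  15='bbbd' goto b→16
  16='bbbdb' goto ·  [P4 ends]
  17='dc' goto ·  [P5 ends]

Failure links (BFS by depth):
  n1('c'): parent n0 fail=0; on 'c' 0 → fail=0;  out ∅∪∅=∅
  n6('b'): parent n0 fail=0; on 'b' 0 → fail=0;  out ∅∪∅=∅
  n8('d'): parent n0 fail=0; on 'd' 0 → fail=0;  out ∅∪∅=∅
  n2('cb'): parent n1 fail=0; on 'b' 0 → fail=6;  out ∅∪∅=∅
  n7('ba'): parent n6 fail=0; on 'a' 0 → fail=0;  out {2}∪∅={2}
  n9('dd'): parent n8 fail=0; on 'd' 0 → fail=8;  out ∅∪∅=∅
  n13('bb'): parent n6 fail=0; on 'b' 0 → fail=6;  out ∅∪∅=∅
  n17('dc'): parent n8 fail=0; on 'c' 0 → fail=1;  out {5}∪∅={5}
  n3('cbc'): parent n2 fail=6; on 'c' 6→0 → fail=1;  out ∅∪∅=∅
  n10('ddc'): parent n9 fail=8; on 'c' 8 → fail=17;  out ∅∪{5}={5}
  n14('bbb'): parent n13 fail=6; on 'b' 6 → fail=13;  out ∅∪∅=∅
  n4('cbcc'): parent n3 fail=1; on 'c' 1→0 → fail=1;  out {0}∪∅={0}
  n5('cbcb'): parent n3 fail=1; on 'b' 1 → fail=2;  out {1}∪∅={1}
  n11('ddcd'): parent n10 fail=17; on 'd' 17→1→0 → fail=8;  out ∅∪∅=∅
  n15('bbbd'): parent n14 fail=13; on 'd' 13→6→0 → fail=8;  out ∅∪∅=∅
  n12('ddcdc'): parent n11 fail=8; on 'c' 8 → fail=17;  out {3}∪{5}={3,5}
  n16('bbbdb'): parent n15 fail=8; on 'b' 8→0 → fail=6;  out {4}∪∅={4}

Run:
pos 0 'd': at 8
pos 1 'b': at 6 (via fail)
pos 2 'b': at 13
pos 3 'b': at 14
pos 4 'd': at 15
pos 5 'b': at 16  ** P4@[1:5]
pos 6 'b': at 13 (via fail)
pos 7 'c': at 1 (via fail)
pos 8 'b': at 2
pos 9 'c': at 3
pos 10 'c': at 4  ** P0@[7:10]
pos 11 'd': at 8 (via fail)
pos 12 'd': at 9
pos 13 'c': at 10  ** P5@[12:13]
pos 14 'd': at 11
pos 15 'c': at 12  ** P3@[11:15],P5@[14:15]
pos 16 'a': at 0 (via fail)
pos 17 'c': at 1
pos 18 'c': at 1 (via fail)
pos 19 'c': at 1 (via fail)
pos 20 'b': at 2
pos 21 'd': at 8 (via fail)
pos 22 'b': at 6 (via fail)
pos 23 'b': at 13
pos 24 'b': at 14
pos 25 'd': at 15
pos 26 'b': at 16  ** P4@[22:26]
pos 27 'a': at 7 (via fail)  ** P2@[26:27]
pos 28 'c': at 1 (via fail)
pos 29 'b': at 2
pos 30 'c': at 3
pos 31 'b': at 5  ** P1@[28:31]
pos 32 'c': at 3 (via fail)
pos 33 'b': at 5  ** P1@[30:33]
pos 34 'c': at 3 (via fail)
pos 35 'd': at 8 (via fail)
pos 36 'd': at 9
pos 37 'c': at 10  ** P5@[36:37]
pos 38 'd': at 11
pos 39 'c': at 12  ** P3@[35:39],P5@[38:39]
pos 40 'c': at 1 (via fail)
pos 41 'b': at 2
pos 42 'c': at 3
pos 43 'b': at 5  ** P1@[40:43]
pos 44 'a': at 7 (via fail)  ** P2@[43:44]
pos 45 'b': at 6 (via fail)
pos 46 'a': at 7  ** P2@[45:46]
pos 47 'b': at 6 (via fail)
pos 48 'b': at 13
pos 49 'b': at 14
pos 50 'd': at 15
pos 51 'b': at 16  ** P4@[47:51]
pos 52 'c': at 1 (via fail)
pos 53 'b': at 2
pos 54 'c': at 3
pos 55 'b': at 5  ** P1@[52:55]
pos 56 'd': at 8 (via fail)
pos 57 'd': at 9
pos 58 'a': at 0 (via fail)
pos 59 'd': at 8
pos 60 'c': at 17  ** P5@[59:60]
pos 61 'b': at 2 (via fail)
pos 62 'd': at 8 (via fail)
pos 63 'a': at 0 (via fail)
pos 64 'd': at 8
pos 65 'd': at 9
pos 66 'b': at 6 (via fail)
pos 67 'c': at 1 (via fail)
pos 68 'b': at 2

All matches (sorted): [[5,4],[10,0],[13,5],[15,3],[15,5],[26,4],[27,2],[31,1],[33,1],[37,5],[39,3],[39,5],[43,1],[44,2],[46,2],[51,4],[55,1],[60,5]]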